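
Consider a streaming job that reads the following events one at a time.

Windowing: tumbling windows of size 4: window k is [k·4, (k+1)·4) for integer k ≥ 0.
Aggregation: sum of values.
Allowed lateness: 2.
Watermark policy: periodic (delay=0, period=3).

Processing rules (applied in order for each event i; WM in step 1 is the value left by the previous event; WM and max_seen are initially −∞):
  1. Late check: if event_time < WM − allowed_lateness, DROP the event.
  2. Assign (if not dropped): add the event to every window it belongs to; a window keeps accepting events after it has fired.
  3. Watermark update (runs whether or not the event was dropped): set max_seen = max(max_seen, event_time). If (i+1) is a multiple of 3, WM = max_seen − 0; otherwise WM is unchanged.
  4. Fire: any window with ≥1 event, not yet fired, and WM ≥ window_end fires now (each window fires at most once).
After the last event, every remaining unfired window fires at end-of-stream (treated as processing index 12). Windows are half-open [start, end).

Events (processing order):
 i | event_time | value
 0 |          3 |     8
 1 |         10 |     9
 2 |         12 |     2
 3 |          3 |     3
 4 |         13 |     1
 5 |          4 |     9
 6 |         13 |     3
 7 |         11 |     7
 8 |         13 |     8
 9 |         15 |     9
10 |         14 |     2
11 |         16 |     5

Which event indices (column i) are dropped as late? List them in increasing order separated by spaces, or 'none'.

3 5

i=0 t=3 v=8: → [0,4); WM=−∞
i=1 t=10 v=9: → [8,12); WM=−∞
i=2 t=12 v=2: → [12,16); WM=12; [0,4) fires=8 [8,12) fires=9
i=3 t=3 v=3: DROP (t<12-2); WM=12
i=4 t=13 v=1: → [12,16); WM=12
i=5 t=4 v=9: DROP (t<12-2); WM=13
i=6 t=13 v=3: → [12,16); WM=13
i=7 t=11 v=7: → [8,12); WM=13
i=8 t=13 v=8: → [12,16); WM=13
i=9 t=15 v=9: → [12,16); WM=13
i=10 t=14 v=2: → [12,16); WM=13
i=11 t=16 v=5: → [16,20); WM=16; [12,16) fires=25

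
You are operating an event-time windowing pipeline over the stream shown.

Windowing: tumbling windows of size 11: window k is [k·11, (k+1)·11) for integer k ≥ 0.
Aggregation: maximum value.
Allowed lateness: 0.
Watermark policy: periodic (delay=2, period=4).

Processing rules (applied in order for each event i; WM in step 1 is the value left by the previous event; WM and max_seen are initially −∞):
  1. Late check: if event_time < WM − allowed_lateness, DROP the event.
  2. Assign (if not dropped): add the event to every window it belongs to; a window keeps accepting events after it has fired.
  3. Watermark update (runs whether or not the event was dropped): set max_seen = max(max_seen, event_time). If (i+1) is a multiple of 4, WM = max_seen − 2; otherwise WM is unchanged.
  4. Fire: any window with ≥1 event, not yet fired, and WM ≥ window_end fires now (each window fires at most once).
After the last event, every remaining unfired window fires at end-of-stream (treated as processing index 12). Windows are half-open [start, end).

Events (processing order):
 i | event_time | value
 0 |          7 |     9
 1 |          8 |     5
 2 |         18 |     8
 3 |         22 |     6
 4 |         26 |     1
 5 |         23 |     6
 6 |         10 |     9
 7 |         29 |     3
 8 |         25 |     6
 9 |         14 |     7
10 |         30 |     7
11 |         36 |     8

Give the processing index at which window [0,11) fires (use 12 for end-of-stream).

i=0 t=7 v=9: → [0,11); WM=−∞
i=1 t=8 v=5: → [0,11); WM=−∞
i=2 t=18 v=8: → [11,22); WM=−∞
i=3 t=22 v=6: → [22,33); WM=20; [0,11) fires=9
i=4 t=26 v=1: → [22,33); WM=20
i=5 t=23 v=6: → [22,33); WM=20
i=6 t=10 v=9: DROP (t<20-0); WM=20
i=7 t=29 v=3: → [22,33); WM=27; [11,22) fires=8
i=8 t=25 v=6: DROP (t<27-0); WM=27
i=9 t=14 v=7: DROP (t<27-0); WM=27
i=10 t=30 v=7: → [22,33); WM=27
i=11 t=36 v=8: → [33,44); WM=34; [22,33) fires=7

3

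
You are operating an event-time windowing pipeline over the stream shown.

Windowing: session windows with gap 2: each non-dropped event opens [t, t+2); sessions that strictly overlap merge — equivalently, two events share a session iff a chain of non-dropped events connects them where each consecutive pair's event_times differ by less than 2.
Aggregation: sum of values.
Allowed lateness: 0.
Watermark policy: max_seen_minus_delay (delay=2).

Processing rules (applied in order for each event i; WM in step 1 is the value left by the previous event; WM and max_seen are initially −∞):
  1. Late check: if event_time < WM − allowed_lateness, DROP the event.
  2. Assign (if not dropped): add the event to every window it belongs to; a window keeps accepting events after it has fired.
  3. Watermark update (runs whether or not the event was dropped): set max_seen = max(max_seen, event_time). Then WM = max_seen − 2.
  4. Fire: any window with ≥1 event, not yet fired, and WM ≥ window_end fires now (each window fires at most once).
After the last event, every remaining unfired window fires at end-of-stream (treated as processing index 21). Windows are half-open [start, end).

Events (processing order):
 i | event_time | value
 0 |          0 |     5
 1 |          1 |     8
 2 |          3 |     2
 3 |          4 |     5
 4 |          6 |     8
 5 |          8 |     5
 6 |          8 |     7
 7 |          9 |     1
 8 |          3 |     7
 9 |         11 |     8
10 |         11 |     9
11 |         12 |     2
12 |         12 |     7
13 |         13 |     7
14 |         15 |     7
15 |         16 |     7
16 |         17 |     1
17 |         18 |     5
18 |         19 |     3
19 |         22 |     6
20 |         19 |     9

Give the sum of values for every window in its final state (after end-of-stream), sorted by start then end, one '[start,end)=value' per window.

[0,3)=13 [3,6)=7 [6,8)=8 [8,11)=13 [11,15)=33 [15,21)=23 [22,24)=6

i=0 t=0 v=5: → [0,2); WM=-2
i=1 t=1 v=8: → [0,3); WM=-1
i=2 t=3 v=2: → [3,5); WM=1
i=3 t=4 v=5: → [3,6); WM=2
i=4 t=6 v=8: → [6,8); WM=4
i=5 t=8 v=5: → [8,10); WM=6
i=6 t=8 v=7: → [8,10); WM=6
i=7 t=9 v=1: → [8,11); WM=7
i=8 t=3 v=7: DROP (t<7-0); WM=7
i=9 t=11 v=8: → [11,13); WM=9
i=10 t=11 v=9: → [11,13); WM=9
i=11 t=12 v=2: → [11,14); WM=10
i=12 t=12 v=7: → [11,14); WM=10
i=13 t=13 v=7: → [11,15); WM=11
i=14 t=15 v=7: → [15,17); WM=13
i=15 t=16 v=7: → [15,18); WM=14
i=16 t=17 v=1: → [15,19); WM=15
i=17 t=18 v=5: → [15,20); WM=16
i=18 t=19 v=3: → [15,21); WM=17
i=19 t=22 v=6: → [22,24); WM=20
i=20 t=19 v=9: DROP (t<20-0); WM=20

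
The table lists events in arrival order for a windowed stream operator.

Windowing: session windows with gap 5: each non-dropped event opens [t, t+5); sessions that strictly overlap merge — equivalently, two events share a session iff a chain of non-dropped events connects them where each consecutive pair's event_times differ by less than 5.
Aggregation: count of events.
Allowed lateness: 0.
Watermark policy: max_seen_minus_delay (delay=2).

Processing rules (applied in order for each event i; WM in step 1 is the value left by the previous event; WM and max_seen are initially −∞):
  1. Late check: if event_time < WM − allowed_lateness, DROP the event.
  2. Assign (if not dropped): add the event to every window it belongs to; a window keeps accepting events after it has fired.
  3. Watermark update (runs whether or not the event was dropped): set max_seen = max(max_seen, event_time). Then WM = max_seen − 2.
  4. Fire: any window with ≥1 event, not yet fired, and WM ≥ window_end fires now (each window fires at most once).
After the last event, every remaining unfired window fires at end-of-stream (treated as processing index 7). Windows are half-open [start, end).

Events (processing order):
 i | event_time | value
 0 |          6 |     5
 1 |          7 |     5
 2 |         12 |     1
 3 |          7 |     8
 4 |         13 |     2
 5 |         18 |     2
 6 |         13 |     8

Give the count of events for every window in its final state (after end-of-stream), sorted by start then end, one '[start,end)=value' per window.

[6,12)=2 [12,18)=2 [18,23)=1

i=0 t=6 v=5: → [6,11); WM=4
i=1 t=7 v=5: → [6,12); WM=5
i=2 t=12 v=1: → [12,17); WM=10
i=3 t=7 v=8: DROP (t<10-0); WM=10
i=4 t=13 v=2: → [12,18); WM=11
i=5 t=18 v=2: → [18,23); WM=16
i=6 t=13 v=8: DROP (t<16-0); WM=16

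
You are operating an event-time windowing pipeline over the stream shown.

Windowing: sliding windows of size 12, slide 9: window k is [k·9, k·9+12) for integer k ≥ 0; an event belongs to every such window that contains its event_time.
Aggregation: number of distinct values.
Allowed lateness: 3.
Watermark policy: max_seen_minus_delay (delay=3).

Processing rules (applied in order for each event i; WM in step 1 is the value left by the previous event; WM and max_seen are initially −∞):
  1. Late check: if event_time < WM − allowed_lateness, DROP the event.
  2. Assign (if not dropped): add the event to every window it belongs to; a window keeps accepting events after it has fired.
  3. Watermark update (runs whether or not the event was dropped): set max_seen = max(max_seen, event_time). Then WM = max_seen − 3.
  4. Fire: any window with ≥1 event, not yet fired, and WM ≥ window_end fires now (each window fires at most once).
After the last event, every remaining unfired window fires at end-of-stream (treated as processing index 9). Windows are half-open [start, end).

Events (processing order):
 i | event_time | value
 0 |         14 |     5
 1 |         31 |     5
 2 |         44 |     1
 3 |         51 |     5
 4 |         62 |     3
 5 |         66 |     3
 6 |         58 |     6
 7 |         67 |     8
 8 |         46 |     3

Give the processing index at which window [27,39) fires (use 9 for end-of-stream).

2

i=0 t=14 v=5: → [9,21); WM=11
i=1 t=31 v=5: → [27,39); WM=28; [9,21) fires=1
i=2 t=44 v=1: → [36,48); WM=41; [27,39) fires=1
i=3 t=51 v=5: → [45,57); WM=48; [36,48) fires=1
i=4 t=62 v=3: → [54,66); WM=59; [45,57) fires=1
i=5 t=66 v=3: → [63,75); WM=63
i=6 t=58 v=6: DROP (t<63-3); WM=63
i=7 t=67 v=8: → [63,75); WM=64
i=8 t=46 v=3: DROP (t<64-3); WM=64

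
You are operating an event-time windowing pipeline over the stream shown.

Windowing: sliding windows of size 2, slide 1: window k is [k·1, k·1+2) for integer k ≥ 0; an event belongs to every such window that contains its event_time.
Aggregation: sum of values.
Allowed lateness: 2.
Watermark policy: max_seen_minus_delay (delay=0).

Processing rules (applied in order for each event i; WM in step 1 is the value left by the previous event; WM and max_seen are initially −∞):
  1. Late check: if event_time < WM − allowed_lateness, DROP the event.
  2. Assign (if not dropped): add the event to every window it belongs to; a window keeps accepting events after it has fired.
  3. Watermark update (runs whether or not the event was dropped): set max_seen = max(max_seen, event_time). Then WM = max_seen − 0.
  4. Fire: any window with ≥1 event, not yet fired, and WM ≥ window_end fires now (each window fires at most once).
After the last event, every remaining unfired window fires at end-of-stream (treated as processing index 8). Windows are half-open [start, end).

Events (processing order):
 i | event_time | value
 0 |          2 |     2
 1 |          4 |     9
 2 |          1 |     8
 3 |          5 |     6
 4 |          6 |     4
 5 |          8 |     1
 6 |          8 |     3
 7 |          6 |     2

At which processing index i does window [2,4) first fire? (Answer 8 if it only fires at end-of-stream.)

1

i=0 t=2 v=2: → [2,4),[1,3); WM=2
i=1 t=4 v=9: → [4,6),[3,5); WM=4; [1,3) fires=2 [2,4) fires=2
i=2 t=1 v=8: DROP (t<4-2); WM=4
i=3 t=5 v=6: → [5,7),[4,6); WM=5; [3,5) fires=9
i=4 t=6 v=4: → [6,8),[5,7); WM=6; [4,6) fires=15
i=5 t=8 v=1: → [8,10),[7,9); WM=8; [5,7) fires=10 [6,8) fires=4
i=6 t=8 v=3: → [8,10),[7,9); WM=8
i=7 t=6 v=2: → [6,8),[5,7); WM=8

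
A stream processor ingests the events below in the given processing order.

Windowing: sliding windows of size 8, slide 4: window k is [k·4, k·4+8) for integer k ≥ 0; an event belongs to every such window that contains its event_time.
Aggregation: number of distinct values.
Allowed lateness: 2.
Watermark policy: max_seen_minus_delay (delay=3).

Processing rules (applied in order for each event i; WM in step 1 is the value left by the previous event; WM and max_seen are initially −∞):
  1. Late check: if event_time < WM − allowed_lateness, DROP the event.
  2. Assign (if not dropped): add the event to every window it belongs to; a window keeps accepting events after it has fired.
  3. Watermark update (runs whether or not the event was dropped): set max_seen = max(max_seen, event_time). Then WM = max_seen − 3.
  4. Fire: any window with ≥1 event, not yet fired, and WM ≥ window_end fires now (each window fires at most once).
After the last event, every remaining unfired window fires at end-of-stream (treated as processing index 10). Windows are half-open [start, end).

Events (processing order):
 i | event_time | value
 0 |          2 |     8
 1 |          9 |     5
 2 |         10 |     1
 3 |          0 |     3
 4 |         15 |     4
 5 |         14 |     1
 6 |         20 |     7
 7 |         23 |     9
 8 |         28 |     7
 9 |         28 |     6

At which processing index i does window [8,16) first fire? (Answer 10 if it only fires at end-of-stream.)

6

i=0 t=2 v=8: → [0,8); WM=-1
i=1 t=9 v=5: → [8,16),[4,12); WM=6
i=2 t=10 v=1: → [8,16),[4,12); WM=7
i=3 t=0 v=3: DROP (t<7-2); WM=7
i=4 t=15 v=4: → [12,20),[8,16); WM=12; [0,8) fires=1 [4,12) fires=2
i=5 t=14 v=1: → [12,20),[8,16); WM=12
i=6 t=20 v=7: → [20,28),[16,24); WM=17; [8,16) fires=3
i=7 t=23 v=9: → [20,28),[16,24); WM=20; [12,20) fires=2
i=8 t=28 v=7: → [28,36),[24,32); WM=25; [16,24) fires=2
i=9 t=28 v=6: → [28,36),[24,32); WM=25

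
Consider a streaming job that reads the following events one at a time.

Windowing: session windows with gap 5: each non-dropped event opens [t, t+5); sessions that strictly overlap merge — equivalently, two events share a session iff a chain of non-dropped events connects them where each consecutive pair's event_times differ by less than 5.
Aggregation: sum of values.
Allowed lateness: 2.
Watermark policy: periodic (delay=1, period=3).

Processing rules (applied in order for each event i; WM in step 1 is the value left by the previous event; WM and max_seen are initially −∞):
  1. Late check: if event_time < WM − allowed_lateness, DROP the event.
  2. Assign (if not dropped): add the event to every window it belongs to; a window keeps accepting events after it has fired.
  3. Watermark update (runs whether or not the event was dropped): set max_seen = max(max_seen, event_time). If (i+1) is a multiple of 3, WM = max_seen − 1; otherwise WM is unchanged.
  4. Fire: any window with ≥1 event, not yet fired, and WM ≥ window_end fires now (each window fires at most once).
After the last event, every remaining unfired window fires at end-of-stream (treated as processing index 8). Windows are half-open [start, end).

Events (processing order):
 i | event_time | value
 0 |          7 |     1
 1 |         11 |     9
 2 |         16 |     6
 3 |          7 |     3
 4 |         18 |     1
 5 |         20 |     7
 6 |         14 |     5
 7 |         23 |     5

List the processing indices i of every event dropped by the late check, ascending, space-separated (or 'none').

3 6

i=0 t=7 v=1: → [7,12); WM=−∞
i=1 t=11 v=9: → [7,16); WM=−∞
i=2 t=16 v=6: → [16,21); WM=15
i=3 t=7 v=3: DROP (t<15-2); WM=15
i=4 t=18 v=1: → [16,23); WM=15
i=5 t=20 v=7: → [16,25); WM=19
i=6 t=14 v=5: DROP (t<19-2); WM=19
i=7 t=23 v=5: → [16,28); WM=19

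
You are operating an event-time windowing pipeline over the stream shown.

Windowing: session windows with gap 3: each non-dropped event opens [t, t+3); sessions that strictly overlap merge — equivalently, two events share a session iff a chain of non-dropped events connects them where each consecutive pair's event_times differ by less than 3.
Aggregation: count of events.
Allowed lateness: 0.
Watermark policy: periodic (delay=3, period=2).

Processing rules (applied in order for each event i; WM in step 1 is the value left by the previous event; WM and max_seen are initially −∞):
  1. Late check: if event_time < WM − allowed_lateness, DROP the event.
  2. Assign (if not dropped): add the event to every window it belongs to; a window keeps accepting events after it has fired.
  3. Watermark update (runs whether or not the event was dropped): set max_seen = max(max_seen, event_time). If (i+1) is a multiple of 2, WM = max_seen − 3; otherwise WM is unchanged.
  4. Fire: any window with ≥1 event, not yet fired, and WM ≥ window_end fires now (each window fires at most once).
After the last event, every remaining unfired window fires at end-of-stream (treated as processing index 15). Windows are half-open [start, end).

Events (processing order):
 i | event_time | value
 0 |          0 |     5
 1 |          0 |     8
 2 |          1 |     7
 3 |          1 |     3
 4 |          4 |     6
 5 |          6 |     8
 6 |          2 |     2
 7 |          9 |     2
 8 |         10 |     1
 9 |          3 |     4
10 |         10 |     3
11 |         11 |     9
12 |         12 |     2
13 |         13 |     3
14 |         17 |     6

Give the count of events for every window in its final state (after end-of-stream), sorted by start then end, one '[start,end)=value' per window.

i=0 t=0 v=5: → [0,3); WM=−∞
i=1 t=0 v=8: → [0,3); WM=-3
i=2 t=1 v=7: → [0,4); WM=-3
i=3 t=1 v=3: → [0,4); WM=-2
i=4 t=4 v=6: → [4,7); WM=-2
i=5 t=6 v=8: → [4,9); WM=3
i=6 t=2 v=2: DROP (t<3-0); WM=3
i=7 t=9 v=2: → [9,12); WM=6
i=8 t=10 v=1: → [9,13); WM=6
i=9 t=3 v=4: DROP (t<6-0); WM=7
i=10 t=10 v=3: → [9,13); WM=7
i=11 t=11 v=9: → [9,14); WM=8
i=12 t=12 v=2: → [9,15); WM=8
i=13 t=13 v=3: → [9,16); WM=10
i=14 t=17 v=6: → [17,20); WM=10

[0,4)=4 [4,9)=2 [9,16)=6 [17,20)=1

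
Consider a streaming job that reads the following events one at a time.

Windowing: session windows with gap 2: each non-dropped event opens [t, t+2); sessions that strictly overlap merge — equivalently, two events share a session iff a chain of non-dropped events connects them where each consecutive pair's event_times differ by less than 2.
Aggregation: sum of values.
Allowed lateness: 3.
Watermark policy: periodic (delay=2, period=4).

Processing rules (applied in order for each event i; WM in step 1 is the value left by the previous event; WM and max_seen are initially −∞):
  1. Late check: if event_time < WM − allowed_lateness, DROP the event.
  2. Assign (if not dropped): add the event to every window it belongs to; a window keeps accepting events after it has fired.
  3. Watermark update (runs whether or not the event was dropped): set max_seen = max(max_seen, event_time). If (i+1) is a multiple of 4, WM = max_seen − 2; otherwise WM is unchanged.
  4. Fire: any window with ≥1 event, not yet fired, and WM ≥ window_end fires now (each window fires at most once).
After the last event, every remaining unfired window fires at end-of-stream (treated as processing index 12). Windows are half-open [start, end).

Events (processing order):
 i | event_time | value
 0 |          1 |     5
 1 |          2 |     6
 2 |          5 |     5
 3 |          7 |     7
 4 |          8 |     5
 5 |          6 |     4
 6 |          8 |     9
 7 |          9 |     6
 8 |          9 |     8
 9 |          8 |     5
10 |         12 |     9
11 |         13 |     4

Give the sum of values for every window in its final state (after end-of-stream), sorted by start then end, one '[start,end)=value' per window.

i=0 t=1 v=5: → [1,3); WM=−∞
i=1 t=2 v=6: → [1,4); WM=−∞
i=2 t=5 v=5: → [5,7); WM=−∞
i=3 t=7 v=7: → [7,9); WM=5
i=4 t=8 v=5: → [7,10); WM=5
i=5 t=6 v=4: → [5,10); WM=5
i=6 t=8 v=9: → [5,10); WM=5
i=7 t=9 v=6: → [5,11); WM=7
i=8 t=9 v=8: → [5,11); WM=7
i=9 t=8 v=5: → [5,11); WM=7
i=10 t=12 v=9: → [12,14); WM=7
i=11 t=13 v=4: → [12,15); WM=11

[1,4)=11 [5,11)=49 [12,15)=13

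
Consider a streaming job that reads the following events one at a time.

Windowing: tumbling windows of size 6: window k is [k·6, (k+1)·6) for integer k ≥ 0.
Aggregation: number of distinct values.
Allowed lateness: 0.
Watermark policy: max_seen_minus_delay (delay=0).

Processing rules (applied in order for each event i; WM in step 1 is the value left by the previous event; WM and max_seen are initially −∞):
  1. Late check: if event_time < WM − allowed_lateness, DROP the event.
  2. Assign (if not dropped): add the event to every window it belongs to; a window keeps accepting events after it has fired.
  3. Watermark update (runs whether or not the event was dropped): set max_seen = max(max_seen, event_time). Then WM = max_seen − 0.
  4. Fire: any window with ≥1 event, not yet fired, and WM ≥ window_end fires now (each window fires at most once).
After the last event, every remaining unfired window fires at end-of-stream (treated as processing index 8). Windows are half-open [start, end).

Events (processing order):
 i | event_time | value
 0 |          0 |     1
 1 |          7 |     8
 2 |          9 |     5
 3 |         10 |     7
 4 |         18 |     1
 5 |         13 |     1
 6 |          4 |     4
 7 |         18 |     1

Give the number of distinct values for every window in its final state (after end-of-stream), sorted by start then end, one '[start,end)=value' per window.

[0,6)=1 [6,12)=3 [18,24)=1

i=0 t=0 v=1: → [0,6); WM=0
i=1 t=7 v=8: → [6,12); WM=7; [0,6) fires=1
i=2 t=9 v=5: → [6,12); WM=9
i=3 t=10 v=7: → [6,12); WM=10
i=4 t=18 v=1: → [18,24); WM=18; [6,12) fires=3
i=5 t=13 v=1: DROP (t<18-0); WM=18
i=6 t=4 v=4: DROP (t<18-0); WM=18
i=7 t=18 v=1: → [18,24); WM=18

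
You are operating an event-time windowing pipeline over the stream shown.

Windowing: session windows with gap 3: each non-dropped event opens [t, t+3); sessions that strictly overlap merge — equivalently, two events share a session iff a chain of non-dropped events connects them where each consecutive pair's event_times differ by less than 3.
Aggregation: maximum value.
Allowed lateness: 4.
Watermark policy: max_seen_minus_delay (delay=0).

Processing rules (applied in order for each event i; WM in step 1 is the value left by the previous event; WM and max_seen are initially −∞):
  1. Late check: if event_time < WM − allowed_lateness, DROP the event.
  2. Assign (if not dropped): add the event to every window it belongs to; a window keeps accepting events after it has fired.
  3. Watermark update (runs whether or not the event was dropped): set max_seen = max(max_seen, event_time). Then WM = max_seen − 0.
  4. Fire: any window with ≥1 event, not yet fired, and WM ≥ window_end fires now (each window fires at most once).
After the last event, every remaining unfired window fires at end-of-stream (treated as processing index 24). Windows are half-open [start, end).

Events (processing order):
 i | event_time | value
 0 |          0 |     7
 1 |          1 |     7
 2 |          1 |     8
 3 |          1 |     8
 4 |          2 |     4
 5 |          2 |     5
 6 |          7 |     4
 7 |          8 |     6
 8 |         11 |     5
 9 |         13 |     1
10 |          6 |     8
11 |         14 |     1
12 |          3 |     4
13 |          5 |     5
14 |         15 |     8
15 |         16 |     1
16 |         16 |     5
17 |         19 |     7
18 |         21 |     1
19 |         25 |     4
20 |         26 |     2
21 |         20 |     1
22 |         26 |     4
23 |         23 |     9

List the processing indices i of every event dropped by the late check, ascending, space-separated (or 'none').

i=0 t=0 v=7: → [0,3); WM=0
i=1 t=1 v=7: → [0,4); WM=1
i=2 t=1 v=8: → [0,4); WM=1
i=3 t=1 v=8: → [0,4); WM=1
i=4 t=2 v=4: → [0,5); WM=2
i=5 t=2 v=5: → [0,5); WM=2
i=6 t=7 v=4: → [7,10); WM=7
i=7 t=8 v=6: → [7,11); WM=8
i=8 t=11 v=5: → [11,14); WM=11
i=9 t=13 v=1: → [11,16); WM=13
i=10 t=6 v=8: DROP (t<13-4); WM=13
i=11 t=14 v=1: → [11,17); WM=14
i=12 t=3 v=4: DROP (t<14-4); WM=14
i=13 t=5 v=5: DROP (t<14-4); WM=14
i=14 t=15 v=8: → [11,18); WM=15
i=15 t=16 v=1: → [11,19); WM=16
i=16 t=16 v=5: → [11,19); WM=16
i=17 t=19 v=7: → [19,22); WM=19
i=18 t=21 v=1: → [19,24); WM=21
i=19 t=25 v=4: → [25,28); WM=25
i=20 t=26 v=2: → [25,29); WM=26
i=21 t=20 v=1: DROP (t<26-4); WM=26
i=22 t=26 v=4: → [25,29); WM=26
i=23 t=23 v=9: → [19,29); WM=26

10 12 13 21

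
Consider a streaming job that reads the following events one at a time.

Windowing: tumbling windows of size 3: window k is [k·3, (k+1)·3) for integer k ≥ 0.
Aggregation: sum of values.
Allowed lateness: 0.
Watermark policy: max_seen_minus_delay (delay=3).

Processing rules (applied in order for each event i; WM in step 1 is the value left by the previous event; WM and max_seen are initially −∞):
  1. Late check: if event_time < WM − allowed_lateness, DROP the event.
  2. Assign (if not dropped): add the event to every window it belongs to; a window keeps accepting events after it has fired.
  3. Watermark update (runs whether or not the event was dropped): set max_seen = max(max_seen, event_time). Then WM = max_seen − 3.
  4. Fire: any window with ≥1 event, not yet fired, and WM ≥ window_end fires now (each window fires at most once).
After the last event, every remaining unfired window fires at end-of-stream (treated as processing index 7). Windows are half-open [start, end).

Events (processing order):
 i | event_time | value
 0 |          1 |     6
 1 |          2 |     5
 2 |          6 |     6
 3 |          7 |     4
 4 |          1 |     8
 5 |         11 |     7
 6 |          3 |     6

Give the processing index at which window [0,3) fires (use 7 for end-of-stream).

2

i=0 t=1 v=6: → [0,3); WM=-2
i=1 t=2 v=5: → [0,3); WM=-1
i=2 t=6 v=6: → [6,9); WM=3; [0,3) fires=11
i=3 t=7 v=4: → [6,9); WM=4
i=4 t=1 v=8: DROP (t<4-0); WM=4
i=5 t=11 v=7: → [9,12); WM=8
i=6 t=3 v=6: DROP (t<8-0); WM=8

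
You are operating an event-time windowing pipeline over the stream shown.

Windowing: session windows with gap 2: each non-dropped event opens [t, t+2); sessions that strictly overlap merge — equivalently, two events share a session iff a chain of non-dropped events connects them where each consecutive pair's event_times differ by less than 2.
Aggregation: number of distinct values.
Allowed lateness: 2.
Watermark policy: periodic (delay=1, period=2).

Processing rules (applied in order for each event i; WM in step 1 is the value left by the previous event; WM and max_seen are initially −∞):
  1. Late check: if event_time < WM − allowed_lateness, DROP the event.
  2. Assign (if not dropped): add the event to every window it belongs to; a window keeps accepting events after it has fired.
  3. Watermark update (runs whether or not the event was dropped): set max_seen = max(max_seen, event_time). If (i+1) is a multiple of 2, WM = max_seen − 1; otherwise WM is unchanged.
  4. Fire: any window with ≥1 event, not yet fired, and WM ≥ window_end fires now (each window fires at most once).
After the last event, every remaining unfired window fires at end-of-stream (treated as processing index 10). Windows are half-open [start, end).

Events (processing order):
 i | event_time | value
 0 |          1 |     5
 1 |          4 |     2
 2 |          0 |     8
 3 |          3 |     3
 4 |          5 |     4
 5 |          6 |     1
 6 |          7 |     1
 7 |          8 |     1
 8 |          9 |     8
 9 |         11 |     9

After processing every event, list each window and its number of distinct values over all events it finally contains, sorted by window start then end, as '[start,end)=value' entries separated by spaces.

[1,3)=1 [3,11)=5 [11,13)=1

i=0 t=1 v=5: → [1,3); WM=−∞
i=1 t=4 v=2: → [4,6); WM=3
i=2 t=0 v=8: DROP (t<3-2); WM=3
i=3 t=3 v=3: → [3,6); WM=3
i=4 t=5 v=4: → [3,7); WM=3
i=5 t=6 v=1: → [3,8); WM=5
i=6 t=7 v=1: → [3,9); WM=5
i=7 t=8 v=1: → [3,10); WM=7
i=8 t=9 v=8: → [3,11); WM=7
i=9 t=11 v=9: → [11,13); WM=10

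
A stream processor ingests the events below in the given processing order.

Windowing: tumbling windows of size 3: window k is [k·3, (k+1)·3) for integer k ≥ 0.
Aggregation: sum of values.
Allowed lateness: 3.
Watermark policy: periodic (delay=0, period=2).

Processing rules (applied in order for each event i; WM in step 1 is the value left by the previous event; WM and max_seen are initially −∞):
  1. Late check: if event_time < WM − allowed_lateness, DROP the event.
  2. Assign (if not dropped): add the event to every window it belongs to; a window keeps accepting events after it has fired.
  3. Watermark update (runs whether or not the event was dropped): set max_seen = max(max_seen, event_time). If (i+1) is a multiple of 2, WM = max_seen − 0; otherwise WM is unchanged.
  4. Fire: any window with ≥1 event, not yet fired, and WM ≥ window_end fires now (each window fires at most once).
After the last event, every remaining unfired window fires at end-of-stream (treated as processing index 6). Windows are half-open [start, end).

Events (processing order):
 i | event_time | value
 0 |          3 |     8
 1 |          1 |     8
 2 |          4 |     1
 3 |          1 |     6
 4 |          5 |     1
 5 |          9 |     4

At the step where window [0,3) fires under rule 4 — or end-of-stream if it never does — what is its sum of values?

i=0 t=3 v=8: → [3,6); WM=−∞
i=1 t=1 v=8: → [0,3); WM=3; [0,3) fires=8
i=2 t=4 v=1: → [3,6); WM=3
i=3 t=1 v=6: → [0,3); WM=4
i=4 t=5 v=1: → [3,6); WM=4
i=5 t=9 v=4: → [9,12); WM=9; [3,6) fires=10

8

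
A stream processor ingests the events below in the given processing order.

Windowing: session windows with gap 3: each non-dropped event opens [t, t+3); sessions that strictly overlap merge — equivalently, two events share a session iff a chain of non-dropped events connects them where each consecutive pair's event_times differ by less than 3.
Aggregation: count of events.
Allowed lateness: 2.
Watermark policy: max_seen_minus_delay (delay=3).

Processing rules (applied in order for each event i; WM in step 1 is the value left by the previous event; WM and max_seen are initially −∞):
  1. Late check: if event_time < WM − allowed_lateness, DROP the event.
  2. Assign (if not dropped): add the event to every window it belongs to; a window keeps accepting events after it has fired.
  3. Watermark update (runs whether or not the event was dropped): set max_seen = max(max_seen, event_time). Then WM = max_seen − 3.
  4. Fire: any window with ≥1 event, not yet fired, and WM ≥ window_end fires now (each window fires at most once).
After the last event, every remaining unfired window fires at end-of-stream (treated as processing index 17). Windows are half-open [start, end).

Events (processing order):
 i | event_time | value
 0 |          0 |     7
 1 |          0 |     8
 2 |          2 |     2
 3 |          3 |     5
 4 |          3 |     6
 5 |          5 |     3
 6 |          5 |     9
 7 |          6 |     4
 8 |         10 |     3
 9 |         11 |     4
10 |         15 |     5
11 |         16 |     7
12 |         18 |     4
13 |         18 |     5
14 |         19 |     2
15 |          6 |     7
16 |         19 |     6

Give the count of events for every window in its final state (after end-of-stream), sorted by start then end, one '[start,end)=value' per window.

[0,9)=8 [10,14)=2 [15,22)=6

i=0 t=0 v=7: → [0,3); WM=-3
i=1 t=0 v=8: → [0,3); WM=-3
i=2 t=2 v=2: → [0,5); WM=-1
i=3 t=3 v=5: → [0,6); WM=0
i=4 t=3 v=6: → [0,6); WM=0
i=5 t=5 v=3: → [0,8); WM=2
i=6 t=5 v=9: → [0,8); WM=2
i=7 t=6 v=4: → [0,9); WM=3
i=8 t=10 v=3: → [10,13); WM=7
i=9 t=11 v=4: → [10,14); WM=8
i=10 t=15 v=5: → [15,18); WM=12
i=11 t=16 v=7: → [15,19); WM=13
i=12 t=18 v=4: → [15,21); WM=15
i=13 t=18 v=5: → [15,21); WM=15
i=14 t=19 v=2: → [15,22); WM=16
i=15 t=6 v=7: DROP (t<16-2); WM=16
i=16 t=19 v=6: → [15,22); WM=16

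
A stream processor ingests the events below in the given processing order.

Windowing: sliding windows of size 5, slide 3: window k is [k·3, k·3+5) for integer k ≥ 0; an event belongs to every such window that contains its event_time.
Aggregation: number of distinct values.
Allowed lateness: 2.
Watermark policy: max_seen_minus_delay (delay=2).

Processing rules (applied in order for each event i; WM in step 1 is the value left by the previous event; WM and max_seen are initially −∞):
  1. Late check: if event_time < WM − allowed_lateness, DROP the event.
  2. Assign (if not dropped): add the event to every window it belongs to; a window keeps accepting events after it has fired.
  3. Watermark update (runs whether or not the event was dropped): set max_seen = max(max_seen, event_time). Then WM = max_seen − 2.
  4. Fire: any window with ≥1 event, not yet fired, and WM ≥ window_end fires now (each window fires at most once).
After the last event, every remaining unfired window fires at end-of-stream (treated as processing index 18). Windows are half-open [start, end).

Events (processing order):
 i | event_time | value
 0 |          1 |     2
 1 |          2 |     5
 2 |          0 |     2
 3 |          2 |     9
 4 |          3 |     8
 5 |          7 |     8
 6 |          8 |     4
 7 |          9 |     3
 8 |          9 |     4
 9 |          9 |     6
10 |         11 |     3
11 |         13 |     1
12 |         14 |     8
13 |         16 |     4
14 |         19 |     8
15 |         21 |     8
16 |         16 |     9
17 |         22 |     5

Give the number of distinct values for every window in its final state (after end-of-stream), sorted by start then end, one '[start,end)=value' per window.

[0,5)=4 [3,8)=1 [6,11)=4 [9,14)=4 [12,17)=3 [15,20)=2 [18,23)=2 [21,26)=2

i=0 t=1 v=2: → [0,5); WM=-1
i=1 t=2 v=5: → [0,5); WM=0
i=2 t=0 v=2: → [0,5); WM=0
i=3 t=2 v=9: → [0,5); WM=0
i=4 t=3 v=8: → [3,8),[0,5); WM=1
i=5 t=7 v=8: → [6,11),[3,8); WM=5; [0,5) fires=4
i=6 t=8 v=4: → [6,11); WM=6
i=7 t=9 v=3: → [9,14),[6,11); WM=7
i=8 t=9 v=4: → [9,14),[6,11); WM=7
i=9 t=9 v=6: → [9,14),[6,11); WM=7
i=10 t=11 v=3: → [9,14); WM=9; [3,8) fires=1
i=11 t=13 v=1: → [12,17),[9,14); WM=11; [6,11) fires=4
i=12 t=14 v=8: → [12,17); WM=12
i=13 t=16 v=4: → [15,20),[12,17); WM=14; [9,14) fires=4
i=14 t=19 v=8: → [18,23),[15,20); WM=17; [12,17) fires=3
i=15 t=21 v=8: → [21,26),[18,23); WM=19
i=16 t=16 v=9: DROP (t<19-2); WM=19
i=17 t=22 v=5: → [21,26),[18,23); WM=20; [15,20) fires=2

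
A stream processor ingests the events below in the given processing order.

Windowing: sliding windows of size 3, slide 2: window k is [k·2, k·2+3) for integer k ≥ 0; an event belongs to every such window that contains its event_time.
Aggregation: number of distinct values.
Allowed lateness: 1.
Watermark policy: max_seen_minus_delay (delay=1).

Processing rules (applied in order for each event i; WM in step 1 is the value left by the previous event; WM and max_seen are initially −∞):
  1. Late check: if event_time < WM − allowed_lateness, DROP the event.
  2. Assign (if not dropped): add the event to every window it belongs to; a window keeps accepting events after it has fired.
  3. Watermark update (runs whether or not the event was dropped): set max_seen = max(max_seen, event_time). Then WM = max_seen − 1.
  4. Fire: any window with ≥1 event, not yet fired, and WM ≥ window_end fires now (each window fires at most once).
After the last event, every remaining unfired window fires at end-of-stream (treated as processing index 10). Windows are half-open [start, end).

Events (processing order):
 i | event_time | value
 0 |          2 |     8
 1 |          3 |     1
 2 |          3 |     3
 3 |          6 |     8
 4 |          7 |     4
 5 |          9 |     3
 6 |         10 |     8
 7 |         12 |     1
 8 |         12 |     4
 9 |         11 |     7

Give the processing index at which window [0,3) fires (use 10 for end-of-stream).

i=0 t=2 v=8: → [2,5),[0,3); WM=1
i=1 t=3 v=1: → [2,5); WM=2
i=2 t=3 v=3: → [2,5); WM=2
i=3 t=6 v=8: → [6,9),[4,7); WM=5; [0,3) fires=1 [2,5) fires=3
i=4 t=7 v=4: → [6,9); WM=6
i=5 t=9 v=3: → [8,11); WM=8; [4,7) fires=1
i=6 t=10 v=8: → [10,13),[8,11); WM=9; [6,9) fires=2
i=7 t=12 v=1: → [12,15),[10,13); WM=11; [8,11) fires=2
i=8 t=12 v=4: → [12,15),[10,13); WM=11
i=9 t=11 v=7: → [10,13); WM=11

3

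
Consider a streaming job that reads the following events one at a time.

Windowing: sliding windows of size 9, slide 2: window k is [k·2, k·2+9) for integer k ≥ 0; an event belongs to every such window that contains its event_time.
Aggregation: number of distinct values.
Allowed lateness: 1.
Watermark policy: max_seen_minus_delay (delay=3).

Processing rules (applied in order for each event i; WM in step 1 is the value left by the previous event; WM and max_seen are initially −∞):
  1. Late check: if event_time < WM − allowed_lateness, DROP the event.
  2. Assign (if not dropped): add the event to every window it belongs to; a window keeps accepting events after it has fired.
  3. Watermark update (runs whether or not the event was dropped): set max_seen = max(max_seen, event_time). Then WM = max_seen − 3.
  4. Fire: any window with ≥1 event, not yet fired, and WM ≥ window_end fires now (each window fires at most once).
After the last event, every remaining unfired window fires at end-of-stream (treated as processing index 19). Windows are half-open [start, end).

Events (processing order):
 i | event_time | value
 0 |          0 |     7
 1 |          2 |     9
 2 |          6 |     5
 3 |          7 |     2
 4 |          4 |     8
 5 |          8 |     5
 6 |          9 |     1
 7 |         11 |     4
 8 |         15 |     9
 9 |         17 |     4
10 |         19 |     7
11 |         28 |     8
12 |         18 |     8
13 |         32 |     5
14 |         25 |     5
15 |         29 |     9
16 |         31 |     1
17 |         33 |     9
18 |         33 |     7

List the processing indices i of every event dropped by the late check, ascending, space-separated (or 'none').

i=0 t=0 v=7: → [0,9); WM=-3
i=1 t=2 v=9: → [2,11),[0,9); WM=-1
i=2 t=6 v=5: → [6,15),[4,13),[2,11),[0,9); WM=3
i=3 t=7 v=2: → [6,15),[4,13),[2,11),[0,9); WM=4
i=4 t=4 v=8: → [4,13),[2,11),[0,9); WM=4
i=5 t=8 v=5: → [8,17),[6,15),[4,13),[2,11),[0,9); WM=5
i=6 t=9 v=1: → [8,17),[6,15),[4,13),[2,11); WM=6
i=7 t=11 v=4: → [10,19),[8,17),[6,15),[4,13); WM=8
i=8 t=15 v=9: → [14,23),[12,21),[10,19),[8,17); WM=12; [0,9) fires=5 [2,11) fires=5
i=9 t=17 v=4: → [16,25),[14,23),[12,21),[10,19); WM=14; [4,13) fires=5
i=10 t=19 v=7: → [18,27),[16,25),[14,23),[12,21); WM=16; [6,15) fires=4
i=11 t=28 v=8: → [28,37),[26,35),[24,33),[22,31),[20,29); WM=25; [8,17) fires=4 [10,19) fires=2 [12,21) fires=3 [14,23) fires=3 [16,25) fires=2
i=12 t=18 v=8: DROP (t<25-1); WM=25
i=13 t=32 v=5: → [32,41),[30,39),[28,37),[26,35),[24,33); WM=29; [18,27) fires=1 [20,29) fires=1
i=14 t=25 v=5: DROP (t<29-1); WM=29
i=15 t=29 v=9: → [28,37),[26,35),[24,33),[22,31); WM=29
i=16 t=31 v=1: → [30,39),[28,37),[26,35),[24,33); WM=29
i=17 t=33 v=9: → [32,41),[30,39),[28,37),[26,35); WM=30
i=18 t=33 v=7: → [32,41),[30,39),[28,37),[26,35); WM=30

12 14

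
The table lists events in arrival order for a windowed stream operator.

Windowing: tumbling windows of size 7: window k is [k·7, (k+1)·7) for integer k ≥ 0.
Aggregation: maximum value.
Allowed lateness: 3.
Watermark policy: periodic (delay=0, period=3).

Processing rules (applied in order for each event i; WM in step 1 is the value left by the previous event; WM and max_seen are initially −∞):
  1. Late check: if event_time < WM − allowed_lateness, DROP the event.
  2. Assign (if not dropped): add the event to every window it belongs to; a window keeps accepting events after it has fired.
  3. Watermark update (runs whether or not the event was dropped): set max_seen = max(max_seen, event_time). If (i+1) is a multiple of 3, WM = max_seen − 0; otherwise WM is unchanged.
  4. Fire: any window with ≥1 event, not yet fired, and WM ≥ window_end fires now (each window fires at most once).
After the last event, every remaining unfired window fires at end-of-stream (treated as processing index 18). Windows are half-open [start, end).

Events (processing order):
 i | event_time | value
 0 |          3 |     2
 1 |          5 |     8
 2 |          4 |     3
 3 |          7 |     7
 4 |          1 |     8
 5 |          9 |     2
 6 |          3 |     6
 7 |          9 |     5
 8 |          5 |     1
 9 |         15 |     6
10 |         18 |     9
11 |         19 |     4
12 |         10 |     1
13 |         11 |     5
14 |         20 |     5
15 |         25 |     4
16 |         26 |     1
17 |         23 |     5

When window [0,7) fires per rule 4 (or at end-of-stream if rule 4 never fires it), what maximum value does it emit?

8

i=0 t=3 v=2: → [0,7); WM=−∞
i=1 t=5 v=8: → [0,7); WM=−∞
i=2 t=4 v=3: → [0,7); WM=5
i=3 t=7 v=7: → [7,14); WM=5
i=4 t=1 v=8: DROP (t<5-3); WM=5
i=5 t=9 v=2: → [7,14); WM=9; [0,7) fires=8
i=6 t=3 v=6: DROP (t<9-3); WM=9
i=7 t=9 v=5: → [7,14); WM=9
i=8 t=5 v=1: DROP (t<9-3); WM=9
i=9 t=15 v=6: → [14,21); WM=9
i=10 t=18 v=9: → [14,21); WM=9
i=11 t=19 v=4: → [14,21); WM=19; [7,14) fires=7
i=12 t=10 v=1: DROP (t<19-3); WM=19
i=13 t=11 v=5: DROP (t<19-3); WM=19
i=14 t=20 v=5: → [14,21); WM=20
i=15 t=25 v=4: → [21,28); WM=20
i=16 t=26 v=1: → [21,28); WM=20
i=17 t=23 v=5: → [21,28); WM=26; [14,21) fires=9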